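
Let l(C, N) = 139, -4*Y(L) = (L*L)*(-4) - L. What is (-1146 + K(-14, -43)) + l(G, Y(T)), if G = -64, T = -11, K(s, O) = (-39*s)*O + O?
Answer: -24528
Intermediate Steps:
K(s, O) = O - 39*O*s (K(s, O) = -39*O*s + O = O - 39*O*s)
Y(L) = L**2 + L/4 (Y(L) = -((L*L)*(-4) - L)/4 = -(L**2*(-4) - L)/4 = -(-4*L**2 - L)/4 = -(-L - 4*L**2)/4 = L**2 + L/4)
(-1146 + K(-14, -43)) + l(G, Y(T)) = (-1146 - 43*(1 - 39*(-14))) + 139 = (-1146 - 43*(1 + 546)) + 139 = (-1146 - 43*547) + 139 = (-1146 - 23521) + 139 = -24667 + 139 = -24528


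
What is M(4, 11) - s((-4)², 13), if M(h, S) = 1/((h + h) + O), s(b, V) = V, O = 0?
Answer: -103/8 ≈ -12.875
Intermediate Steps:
M(h, S) = 1/(2*h) (M(h, S) = 1/((h + h) + 0) = 1/(2*h + 0) = 1/(2*h))
M(4, 11) - s((-4)², 13) = (½)/4 - 1*13 = (½)*(¼) - 13 = ⅛ - 13 = -103/8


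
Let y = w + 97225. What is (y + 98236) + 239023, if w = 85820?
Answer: 520304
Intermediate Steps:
y = 183045 (y = 85820 + 97225 = 183045)
(y + 98236) + 239023 = (183045 + 98236) + 239023 = 281281 + 239023 = 520304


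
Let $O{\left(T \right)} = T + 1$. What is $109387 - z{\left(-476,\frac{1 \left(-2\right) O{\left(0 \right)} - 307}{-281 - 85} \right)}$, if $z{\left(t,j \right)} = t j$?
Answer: $\frac{6697121}{61} \approx 1.0979 \cdot 10^{5}$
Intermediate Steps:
$O{\left(T \right)} = 1 + T$
$z{\left(t,j \right)} = j t$
$109387 - z{\left(-476,\frac{1 \left(-2\right) O{\left(0 \right)} - 307}{-281 - 85} \right)} = 109387 - \frac{1 \left(-2\right) \left(1 + 0\right) - 307}{-281 - 85} \left(-476\right) = 109387 - \frac{\left(-2\right) 1 - 307}{-366} \left(-476\right) = 109387 - \left(-2 - 307\right) \left(- \frac{1}{366}\right) \left(-476\right) = 109387 - \left(-309\right) \left(- \frac{1}{366}\right) \left(-476\right) = 109387 - \frac{103}{122} \left(-476\right) = 109387 - - \frac{24514}{61} = 109387 + \frac{24514}{61} = \frac{6697121}{61}$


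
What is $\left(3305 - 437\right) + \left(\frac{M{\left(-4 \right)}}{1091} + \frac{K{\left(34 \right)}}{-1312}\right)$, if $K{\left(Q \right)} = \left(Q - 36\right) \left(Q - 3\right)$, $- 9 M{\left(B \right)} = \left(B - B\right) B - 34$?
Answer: $\frac{18473871845}{6441264} \approx 2868.1$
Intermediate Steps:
$M{\left(B \right)} = \frac{34}{9}$ ($M{\left(B \right)} = - \frac{\left(B - B\right) B - 34}{9} = - \frac{0 B - 34}{9} = - \frac{0 - 34}{9} = \left(- \frac{1}{9}\right) \left(-34\right) = \frac{34}{9}$)
$K{\left(Q \right)} = \left(-36 + Q\right) \left(-3 + Q\right)$
$\left(3305 - 437\right) + \left(\frac{M{\left(-4 \right)}}{1091} + \frac{K{\left(34 \right)}}{-1312}\right) = \left(3305 - 437\right) + \left(\frac{34}{9 \cdot 1091} + \frac{108 + 34^{2} - 1326}{-1312}\right) = 2868 + \left(\frac{34}{9} \cdot \frac{1}{1091} + \left(108 + 1156 - 1326\right) \left(- \frac{1}{1312}\right)\right) = 2868 + \left(\frac{34}{9819} - - \frac{31}{656}\right) = 2868 + \left(\frac{34}{9819} + \frac{31}{656}\right) = 2868 + \frac{326693}{6441264} = \frac{18473871845}{6441264}$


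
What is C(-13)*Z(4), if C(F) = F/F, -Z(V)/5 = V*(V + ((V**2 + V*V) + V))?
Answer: -800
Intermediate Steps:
Z(V) = -5*V*(2*V + 2*V**2) (Z(V) = -5*V*(V + ((V**2 + V*V) + V)) = -5*V*(V + ((V**2 + V**2) + V)) = -5*V*(V + (2*V**2 + V)) = -5*V*(V + (V + 2*V**2)) = -5*V*(2*V + 2*V**2))
C(F) = 1
C(-13)*Z(4) = 1*(10*4**2*(-1 - 1*4)) = 1*(10*16*(-1 - 4)) = 1*(10*16*(-5)) = 1*(-800) = -800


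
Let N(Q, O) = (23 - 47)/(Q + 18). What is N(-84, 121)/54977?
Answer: 4/604747 ≈ 6.6143e-6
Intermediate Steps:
N(Q, O) = -24/(18 + Q)
N(-84, 121)/54977 = -24/(18 - 84)/54977 = -24/(-66)*(1/54977) = -24*(-1/66)*(1/54977) = (4/11)*(1/54977) = 4/604747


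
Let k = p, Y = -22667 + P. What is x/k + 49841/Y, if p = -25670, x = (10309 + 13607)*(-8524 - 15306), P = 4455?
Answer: 1037807229689/46750204 ≈ 22199.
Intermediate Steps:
Y = -18212 (Y = -22667 + 4455 = -18212)
x = -569918280 (x = 23916*(-23830) = -569918280)
k = -25670
x/k + 49841/Y = -569918280/(-25670) + 49841/(-18212) = -569918280*(-1/25670) + 49841*(-1/18212) = 56991828/2567 - 49841/18212 = 1037807229689/46750204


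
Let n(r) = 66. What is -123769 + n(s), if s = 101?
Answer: -123703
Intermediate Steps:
-123769 + n(s) = -123769 + 66 = -123703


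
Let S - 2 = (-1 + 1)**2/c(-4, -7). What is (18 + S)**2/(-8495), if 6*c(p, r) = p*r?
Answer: -80/1699 ≈ -0.047087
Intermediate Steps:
c(p, r) = p*r/6 (c(p, r) = (p*r)/6 = p*r/6)
S = 2 (S = 2 + (-1 + 1)**2/(((1/6)*(-4)*(-7))) = 2 + 0**2/(14/3) = 2 + 0*(3/14) = 2 + 0 = 2)
(18 + S)**2/(-8495) = (18 + 2)**2/(-8495) = 20**2*(-1/8495) = 400*(-1/8495) = -80/1699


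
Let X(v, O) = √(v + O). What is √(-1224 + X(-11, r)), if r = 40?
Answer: √(-1224 + √29) ≈ 34.909*I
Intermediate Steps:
X(v, O) = √(O + v)
√(-1224 + X(-11, r)) = √(-1224 + √(40 - 11)) = √(-1224 + √29)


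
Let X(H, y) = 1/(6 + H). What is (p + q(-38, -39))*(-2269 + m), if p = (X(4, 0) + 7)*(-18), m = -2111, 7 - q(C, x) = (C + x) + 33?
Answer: 336384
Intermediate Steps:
q(C, x) = -26 - C - x (q(C, x) = 7 - ((C + x) + 33) = 7 - (33 + C + x) = 7 + (-33 - C - x) = -26 - C - x)
p = -639/5 (p = (1/(6 + 4) + 7)*(-18) = (1/10 + 7)*(-18) = (⅒ + 7)*(-18) = (71/10)*(-18) = -639/5 ≈ -127.80)
(p + q(-38, -39))*(-2269 + m) = (-639/5 + (-26 - 1*(-38) - 1*(-39)))*(-2269 - 2111) = (-639/5 + (-26 + 38 + 39))*(-4380) = (-639/5 + 51)*(-4380) = -384/5*(-4380) = 336384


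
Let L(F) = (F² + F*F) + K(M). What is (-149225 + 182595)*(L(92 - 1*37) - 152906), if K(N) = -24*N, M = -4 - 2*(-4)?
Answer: -4903788240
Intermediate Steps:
M = 4 (M = -4 + 8 = 4)
L(F) = -96 + 2*F² (L(F) = (F² + F*F) - 24*4 = (F² + F²) - 96 = 2*F² - 96 = -96 + 2*F²)
(-149225 + 182595)*(L(92 - 1*37) - 152906) = (-149225 + 182595)*((-96 + 2*(92 - 1*37)²) - 152906) = 33370*((-96 + 2*(92 - 37)²) - 152906) = 33370*((-96 + 2*55²) - 152906) = 33370*((-96 + 2*3025) - 152906) = 33370*((-96 + 6050) - 152906) = 33370*(5954 - 152906) = 33370*(-146952) = -4903788240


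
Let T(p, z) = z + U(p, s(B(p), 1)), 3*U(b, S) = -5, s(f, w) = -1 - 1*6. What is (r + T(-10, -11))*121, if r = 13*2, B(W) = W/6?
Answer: 4840/3 ≈ 1613.3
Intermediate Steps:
B(W) = W/6 (B(W) = W*(1/6) = W/6)
s(f, w) = -7 (s(f, w) = -1 - 6 = -7)
U(b, S) = -5/3 (U(b, S) = (1/3)*(-5) = -5/3)
T(p, z) = -5/3 + z (T(p, z) = z - 5/3 = -5/3 + z)
r = 26
(r + T(-10, -11))*121 = (26 + (-5/3 - 11))*121 = (26 - 38/3)*121 = (40/3)*121 = 4840/3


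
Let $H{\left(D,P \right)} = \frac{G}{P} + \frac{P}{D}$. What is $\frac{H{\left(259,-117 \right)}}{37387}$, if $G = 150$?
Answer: $- \frac{17513}{377646087} \approx -4.6374 \cdot 10^{-5}$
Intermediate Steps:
$H{\left(D,P \right)} = \frac{150}{P} + \frac{P}{D}$
$\frac{H{\left(259,-117 \right)}}{37387} = \frac{\frac{150}{-117} - \frac{117}{259}}{37387} = \left(150 \left(- \frac{1}{117}\right) - \frac{117}{259}\right) \frac{1}{37387} = \left(- \frac{50}{39} - \frac{117}{259}\right) \frac{1}{37387} = \left(- \frac{17513}{10101}\right) \frac{1}{37387} = - \frac{17513}{377646087}$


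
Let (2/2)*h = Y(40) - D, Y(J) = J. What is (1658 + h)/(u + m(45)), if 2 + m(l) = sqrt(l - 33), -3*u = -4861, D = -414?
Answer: 30761280/23570917 - 38016*sqrt(3)/23570917 ≈ 1.3023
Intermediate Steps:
u = 4861/3 (u = -1/3*(-4861) = 4861/3 ≈ 1620.3)
h = 454 (h = 40 - 1*(-414) = 40 + 414 = 454)
m(l) = -2 + sqrt(-33 + l) (m(l) = -2 + sqrt(l - 33) = -2 + sqrt(-33 + l))
(1658 + h)/(u + m(45)) = (1658 + 454)/(4861/3 + (-2 + sqrt(-33 + 45))) = 2112/(4861/3 + (-2 + sqrt(12))) = 2112/(4861/3 + (-2 + 2*sqrt(3))) = 2112/(4855/3 + 2*sqrt(3))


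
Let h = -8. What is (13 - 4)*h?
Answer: -72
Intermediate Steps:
(13 - 4)*h = (13 - 4)*(-8) = 9*(-8) = -72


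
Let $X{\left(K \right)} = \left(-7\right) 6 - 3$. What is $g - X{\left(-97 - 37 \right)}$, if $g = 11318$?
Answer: $11363$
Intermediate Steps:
$X{\left(K \right)} = -45$ ($X{\left(K \right)} = -42 - 3 = -45$)
$g - X{\left(-97 - 37 \right)} = 11318 - -45 = 11318 + 45 = 11363$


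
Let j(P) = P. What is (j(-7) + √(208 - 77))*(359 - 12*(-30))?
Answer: -5033 + 719*√131 ≈ 3196.3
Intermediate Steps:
(j(-7) + √(208 - 77))*(359 - 12*(-30)) = (-7 + √(208 - 77))*(359 - 12*(-30)) = (-7 + √131)*(359 + 360) = (-7 + √131)*719 = -5033 + 719*√131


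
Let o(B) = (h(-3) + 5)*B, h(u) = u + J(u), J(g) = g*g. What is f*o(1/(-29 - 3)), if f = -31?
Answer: 341/32 ≈ 10.656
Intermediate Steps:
J(g) = g**2
h(u) = u + u**2
o(B) = 11*B (o(B) = (-3*(1 - 3) + 5)*B = (-3*(-2) + 5)*B = (6 + 5)*B = 11*B)
f*o(1/(-29 - 3)) = -341/(-29 - 3) = -341/(-32) = -341*(-1)/32 = -31*(-11/32) = 341/32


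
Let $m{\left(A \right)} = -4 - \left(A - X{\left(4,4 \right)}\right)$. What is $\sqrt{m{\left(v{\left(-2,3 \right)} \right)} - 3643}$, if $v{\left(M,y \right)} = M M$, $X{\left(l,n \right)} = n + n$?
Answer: $i \sqrt{3643} \approx 60.357 i$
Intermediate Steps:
$X{\left(l,n \right)} = 2 n$
$v{\left(M,y \right)} = M^{2}$
$m{\left(A \right)} = 4 - A$ ($m{\left(A \right)} = -4 - \left(A - 2 \cdot 4\right) = -4 - \left(A - 8\right) = -4 - \left(-8 + A\right) = 4 - A$)
$\sqrt{m{\left(v{\left(-2,3 \right)} \right)} - 3643} = \sqrt{\left(4 - \left(-2\right)^{2}\right) - 3643} = \sqrt{\left(4 - 4\right) - 3643} = \sqrt{0 - 3643} = \sqrt{-3643} = i \sqrt{3643}$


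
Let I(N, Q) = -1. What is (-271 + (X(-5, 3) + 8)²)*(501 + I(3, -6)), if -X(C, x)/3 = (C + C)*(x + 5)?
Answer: 30616500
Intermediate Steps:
X(C, x) = -6*C*(5 + x) (X(C, x) = -3*(C + C)*(x + 5) = -3*2*C*(5 + x) = -6*C*(5 + x))
(-271 + (X(-5, 3) + 8)²)*(501 + I(3, -6)) = (-271 + (-6*(-5)*(5 + 3) + 8)²)*(501 - 1) = (-271 + (-6*(-5)*8 + 8)²)*500 = (-271 + (240 + 8)²)*500 = (-271 + 248²)*500 = (-271 + 61504)*500 = 61233*500 = 30616500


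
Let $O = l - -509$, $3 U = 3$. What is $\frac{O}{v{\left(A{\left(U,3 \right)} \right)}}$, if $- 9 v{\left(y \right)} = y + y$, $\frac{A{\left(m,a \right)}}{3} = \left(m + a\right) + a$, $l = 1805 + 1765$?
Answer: $- \frac{12237}{14} \approx -874.07$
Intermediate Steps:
$U = 1$ ($U = \frac{1}{3} \cdot 3 = 1$)
$l = 3570$
$O = 4079$ ($O = 3570 - -509 = 3570 + 509 = 4079$)
$A{\left(m,a \right)} = 3 m + 6 a$ ($A{\left(m,a \right)} = 3 \left(\left(m + a\right) + a\right) = 3 \left(\left(a + m\right) + a\right) = 3 \left(m + 2 a\right) = 3 m + 6 a$)
$v{\left(y \right)} = - \frac{2 y}{9}$ ($v{\left(y \right)} = - \frac{y + y}{9} = - \frac{2 y}{9}$)
$\frac{O}{v{\left(A{\left(U,3 \right)} \right)}} = \frac{4079}{\left(- \frac{2}{9}\right) \left(3 \cdot 1 + 6 \cdot 3\right)} = \frac{4079}{\left(- \frac{2}{9}\right) \left(3 + 18\right)} = \frac{4079}{\left(- \frac{2}{9}\right) 21} = \frac{4079}{- \frac{14}{3}} = 4079 \left(- \frac{3}{14}\right) = - \frac{12237}{14}$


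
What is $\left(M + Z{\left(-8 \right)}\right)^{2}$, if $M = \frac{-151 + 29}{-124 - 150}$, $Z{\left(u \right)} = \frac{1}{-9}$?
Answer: $\frac{169744}{1520289} \approx 0.11165$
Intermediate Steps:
$Z{\left(u \right)} = - \frac{1}{9}$
$M = \frac{61}{137}$ ($M = - \frac{122}{-274} = \left(-122\right) \left(- \frac{1}{274}\right) = \frac{61}{137} \approx 0.44526$)
$\left(M + Z{\left(-8 \right)}\right)^{2} = \left(\frac{61}{137} - \frac{1}{9}\right)^{2} = \left(\frac{412}{1233}\right)^{2} = \frac{169744}{1520289}$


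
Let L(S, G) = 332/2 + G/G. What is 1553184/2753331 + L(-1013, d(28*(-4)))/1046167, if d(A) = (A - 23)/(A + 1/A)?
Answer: 541783217335/960148010759 ≈ 0.56427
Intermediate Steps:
d(A) = (-23 + A)/(A + 1/A)
L(S, G) = 167 (L(S, G) = 332*(1/2) + 1 = 166 + 1 = 167)
1553184/2753331 + L(-1013, d(28*(-4)))/1046167 = 1553184/2753331 + 167/1046167 = 1553184*(1/2753331) + 167*(1/1046167) = 517728/917777 + 167/1046167 = 541783217335/960148010759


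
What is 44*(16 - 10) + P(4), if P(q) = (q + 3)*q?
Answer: 292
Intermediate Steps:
P(q) = q*(3 + q) (P(q) = (3 + q)*q = q*(3 + q))
44*(16 - 10) + P(4) = 44*(16 - 10) + 4*(3 + 4) = 44*6 + 4*7 = 264 + 28 = 292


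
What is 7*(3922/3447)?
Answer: 27454/3447 ≈ 7.9646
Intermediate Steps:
7*(3922/3447) = 27454/3447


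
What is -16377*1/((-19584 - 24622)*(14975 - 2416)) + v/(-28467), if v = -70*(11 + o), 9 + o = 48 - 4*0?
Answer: 1943607243059/15804398844918 ≈ 0.12298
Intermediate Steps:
o = 39 (o = -9 + (48 - 4*0) = -9 + (48 + 0) = -9 + 48 = 39)
v = -3500 (v = -70*(11 + 39) = -70*50 = -3500)
-16377*1/((-19584 - 24622)*(14975 - 2416)) + v/(-28467) = -16377*1/((-19584 - 24622)*(14975 - 2416)) - 3500/(-28467) = -16377/((-44206*12559)) - 3500*(-1/28467) = -16377/(-555183154) + 3500/28467 = -16377*(-1/555183154) + 3500/28467 = 16377/555183154 + 3500/28467 = 1943607243059/15804398844918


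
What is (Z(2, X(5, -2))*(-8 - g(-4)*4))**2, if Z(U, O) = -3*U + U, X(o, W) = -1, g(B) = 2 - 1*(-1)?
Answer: 6400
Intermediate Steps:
g(B) = 3 (g(B) = 2 + 1 = 3)
Z(U, O) = -2*U
(Z(2, X(5, -2))*(-8 - g(-4)*4))**2 = ((-2*2)*(-8 - 1*3*4))**2 = (-4*(-8 - 3*4))**2 = (-4*(-8 - 12))**2 = (-4*(-20))**2 = 80**2 = 6400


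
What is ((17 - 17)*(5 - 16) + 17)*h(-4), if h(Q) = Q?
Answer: -68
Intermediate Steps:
((17 - 17)*(5 - 16) + 17)*h(-4) = ((17 - 17)*(5 - 16) + 17)*(-4) = (0*(-11) + 17)*(-4) = (0 + 17)*(-4) = 17*(-4) = -68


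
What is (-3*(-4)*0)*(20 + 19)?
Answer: 0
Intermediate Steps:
(-3*(-4)*0)*(20 + 19) = (12*0)*39 = 0*39 = 0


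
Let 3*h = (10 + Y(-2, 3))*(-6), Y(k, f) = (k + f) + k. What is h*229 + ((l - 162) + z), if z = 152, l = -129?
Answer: -4261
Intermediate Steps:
Y(k, f) = f + 2*k (Y(k, f) = (f + k) + k = f + 2*k)
h = -18 (h = ((10 + (3 + 2*(-2)))*(-6))/3 = ((10 + (3 - 4))*(-6))/3 = ((10 - 1)*(-6))/3 = (9*(-6))/3 = (⅓)*(-54) = -18)
h*229 + ((l - 162) + z) = -18*229 + ((-129 - 162) + 152) = -4122 + (-291 + 152) = -4122 - 139 = -4261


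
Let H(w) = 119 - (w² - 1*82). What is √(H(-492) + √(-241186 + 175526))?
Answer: √(-241863 + 14*I*√335) ≈ 0.261 + 491.8*I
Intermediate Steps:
H(w) = 201 - w² (H(w) = 119 - (w² - 82) = 119 - (-82 + w²) = 119 + (82 - w²) = 201 - w²)
√(H(-492) + √(-241186 + 175526)) = √((201 - 1*(-492)²) + √(-241186 + 175526)) = √((201 - 1*242064) + √(-65660)) = √((201 - 242064) + 14*I*√335) = √(-241863 + 14*I*√335)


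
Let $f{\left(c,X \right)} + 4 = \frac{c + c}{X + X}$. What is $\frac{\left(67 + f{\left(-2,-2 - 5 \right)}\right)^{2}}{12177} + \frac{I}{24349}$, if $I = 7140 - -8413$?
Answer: $\frac{14058522070}{14528390877} \approx 0.96766$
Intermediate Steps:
$f{\left(c,X \right)} = -4 + \frac{c}{X}$ ($f{\left(c,X \right)} = -4 + \frac{c + c}{X + X} = -4 + \frac{2 c}{2 X} = -4 + 2 c \frac{1}{2 X} = -4 + \frac{c}{X}$)
$I = 15553$ ($I = 7140 + 8413 = 15553$)
$\frac{\left(67 + f{\left(-2,-2 - 5 \right)}\right)^{2}}{12177} + \frac{I}{24349} = \frac{\left(67 - \left(4 + \frac{2}{-2 - 5}\right)\right)^{2}}{12177} + \frac{15553}{24349} = \left(67 - \left(4 + \frac{2}{-2 - 5}\right)\right)^{2} \cdot \frac{1}{12177} + 15553 \cdot \frac{1}{24349} = \left(67 - \left(4 + \frac{2}{-7}\right)\right)^{2} \cdot \frac{1}{12177} + \frac{15553}{24349} = \left(67 - \frac{26}{7}\right)^{2} \cdot \frac{1}{12177} + \frac{15553}{24349} = \left(\frac{443}{7}\right)^{2} \cdot \frac{1}{12177} + \frac{15553}{24349} = \frac{196249}{49} \cdot \frac{1}{12177} + \frac{15553}{24349} = \frac{196249}{596673} + \frac{15553}{24349} = \frac{14058522070}{14528390877}$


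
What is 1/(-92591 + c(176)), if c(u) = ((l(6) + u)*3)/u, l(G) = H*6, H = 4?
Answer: -22/2036927 ≈ -1.0801e-5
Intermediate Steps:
l(G) = 24 (l(G) = 4*6 = 24)
c(u) = (72 + 3*u)/u (c(u) = ((24 + u)*3)/u = (72 + 3*u)/u)
1/(-92591 + c(176)) = 1/(-92591 + (3 + 72/176)) = 1/(-92591 + (3 + 72*(1/176))) = 1/(-92591 + (3 + 9/22)) = 1/(-92591 + 75/22) = 1/(-2036927/22) = -22/2036927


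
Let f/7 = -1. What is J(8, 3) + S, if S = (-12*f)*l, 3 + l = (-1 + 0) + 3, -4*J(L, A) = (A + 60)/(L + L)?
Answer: -5439/64 ≈ -84.984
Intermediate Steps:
f = -7 (f = 7*(-1) = -7)
J(L, A) = -(60 + A)/(8*L) (J(L, A) = -(A + 60)/(4*(L + L)) = -(60 + A)/(4*(2*L)) = -(60 + A)*1/(2*L)/4 = -(60 + A)/(8*L))
l = -1 (l = -3 + ((-1 + 0) + 3) = -3 + (-1 + 3) = -3 + 2 = -1)
S = -84 (S = -12*(-7)*(-1) = 84*(-1) = -84)
J(8, 3) + S = (⅛)*(-60 - 1*3)/8 - 84 = (⅛)*(⅛)*(-60 - 3) - 84 = (⅛)*(⅛)*(-63) - 84 = -63/64 - 84 = -5439/64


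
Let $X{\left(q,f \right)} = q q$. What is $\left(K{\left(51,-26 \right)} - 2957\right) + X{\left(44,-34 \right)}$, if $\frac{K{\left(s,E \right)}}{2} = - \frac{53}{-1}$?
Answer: $-915$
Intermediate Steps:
$K{\left(s,E \right)} = 106$ ($K{\left(s,E \right)} = 2 \left(- \frac{53}{-1}\right) = 2 \left(\left(-53\right) \left(-1\right)\right) = 2 \cdot 53 = 106$)
$X{\left(q,f \right)} = q^{2}$
$\left(K{\left(51,-26 \right)} - 2957\right) + X{\left(44,-34 \right)} = \left(106 - 2957\right) + 44^{2} = -2851 + 1936 = -915$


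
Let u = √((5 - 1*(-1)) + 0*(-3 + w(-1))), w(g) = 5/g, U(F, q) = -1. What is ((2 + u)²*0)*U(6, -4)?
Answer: 0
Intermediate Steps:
u = √6 (u = √((5 - 1*(-1)) + 0*(-3 + 5/(-1))) = √((5 + 1) + 0*(-3 + 5*(-1))) = √(6 + 0*(-3 - 5)) = √(6 + 0*(-8)) = √(6 + 0) = √6 ≈ 2.4495)
((2 + u)²*0)*U(6, -4) = ((2 + √6)²*0)*(-1) = 0*(-1) = 0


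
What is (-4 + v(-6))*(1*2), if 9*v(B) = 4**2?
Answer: -40/9 ≈ -4.4444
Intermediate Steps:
v(B) = 16/9 (v(B) = (1/9)*4**2 = (1/9)*16 = 16/9)
(-4 + v(-6))*(1*2) = (-4 + 16/9)*(1*2) = -20/9*2 = -40/9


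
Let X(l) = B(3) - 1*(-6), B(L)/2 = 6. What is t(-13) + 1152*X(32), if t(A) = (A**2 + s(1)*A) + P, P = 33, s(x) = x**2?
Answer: 20925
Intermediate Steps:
B(L) = 12 (B(L) = 2*6 = 12)
X(l) = 18 (X(l) = 12 - 1*(-6) = 12 + 6 = 18)
t(A) = 33 + A + A**2 (t(A) = (A**2 + 1**2*A) + 33 = (A**2 + 1*A) + 33 = (A**2 + A) + 33 = (A + A**2) + 33 = 33 + A + A**2)
t(-13) + 1152*X(32) = (33 - 13 + (-13)**2) + 1152*18 = (33 - 13 + 169) + 20736 = 189 + 20736 = 20925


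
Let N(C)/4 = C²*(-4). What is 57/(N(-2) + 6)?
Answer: -57/58 ≈ -0.98276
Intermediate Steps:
N(C) = -16*C² (N(C) = 4*(C²*(-4)) = 4*(-4*C²) = -16*C²)
57/(N(-2) + 6) = 57/(-16*(-2)² + 6) = 57/(-16*4 + 6) = 57/(-64 + 6) = 57/(-58) = 57*(-1/58) = -57/58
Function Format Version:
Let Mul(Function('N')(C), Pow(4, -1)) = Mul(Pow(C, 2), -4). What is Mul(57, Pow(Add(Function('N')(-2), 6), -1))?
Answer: Rational(-57, 58) ≈ -0.98276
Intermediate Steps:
Function('N')(C) = Mul(-16, Pow(C, 2)) (Function('N')(C) = Mul(4, Mul(Pow(C, 2), -4)) = Mul(4, Mul(-4, Pow(C, 2))) = Mul(-16, Pow(C, 2)))
Mul(57, Pow(Add(Function('N')(-2), 6), -1)) = Mul(57, Pow(Add(Mul(-16, Pow(-2, 2)), 6), -1)) = Mul(57, Pow(Add(Mul(-16, 4), 6), -1)) = Mul(57, Pow(Add(-64, 6), -1)) = Mul(57, Pow(-58, -1)) = Mul(57, Rational(-1, 58)) = Rational(-57, 58)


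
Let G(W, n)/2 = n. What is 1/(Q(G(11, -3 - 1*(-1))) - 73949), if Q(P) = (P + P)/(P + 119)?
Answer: -115/8504143 ≈ -1.3523e-5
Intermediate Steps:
G(W, n) = 2*n
Q(P) = 2*P/(119 + P) (Q(P) = (2*P)/(119 + P) = 2*P/(119 + P))
1/(Q(G(11, -3 - 1*(-1))) - 73949) = 1/(2*(2*(-3 - 1*(-1)))/(119 + 2*(-3 - 1*(-1))) - 73949) = 1/(2*(2*(-3 + 1))/(119 + 2*(-3 + 1)) - 73949) = 1/(2*(2*(-2))/(119 + 2*(-2)) - 73949) = 1/(2*(-4)/(119 - 4) - 73949) = 1/(2*(-4)/115 - 73949) = 1/(2*(-4)*(1/115) - 73949) = 1/(-8/115 - 73949) = 1/(-8504143/115) = -115/8504143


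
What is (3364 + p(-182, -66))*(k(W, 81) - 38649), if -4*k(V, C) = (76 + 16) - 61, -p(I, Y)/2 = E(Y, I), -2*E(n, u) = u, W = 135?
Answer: -246011557/2 ≈ -1.2301e+8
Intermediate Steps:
E(n, u) = -u/2
p(I, Y) = I (p(I, Y) = -(-1)*I = I)
k(V, C) = -31/4 (k(V, C) = -((76 + 16) - 61)/4 = -(92 - 61)/4 = -1/4*31 = -31/4)
(3364 + p(-182, -66))*(k(W, 81) - 38649) = (3364 - 182)*(-31/4 - 38649) = 3182*(-154627/4) = -246011557/2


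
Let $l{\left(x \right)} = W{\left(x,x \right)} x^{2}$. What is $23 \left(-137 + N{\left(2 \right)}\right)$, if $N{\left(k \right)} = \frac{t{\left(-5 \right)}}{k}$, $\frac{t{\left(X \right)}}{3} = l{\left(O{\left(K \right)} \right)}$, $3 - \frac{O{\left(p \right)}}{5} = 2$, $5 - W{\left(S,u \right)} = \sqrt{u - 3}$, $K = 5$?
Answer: $\frac{2323}{2} - \frac{1725 \sqrt{2}}{2} \approx -58.259$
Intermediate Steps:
$W{\left(S,u \right)} = 5 - \sqrt{-3 + u}$ ($W{\left(S,u \right)} = 5 - \sqrt{u - 3} = 5 - \sqrt{-3 + u}$)
$O{\left(p \right)} = 5$ ($O{\left(p \right)} = 15 - 10 = 5$)
$l{\left(x \right)} = x^{2} \left(5 - \sqrt{-3 + x}\right)$ ($l{\left(x \right)} = \left(5 - \sqrt{-3 + x}\right) x^{2} = x^{2} \left(5 - \sqrt{-3 + x}\right)$)
$t{\left(X \right)} = 375 - 75 \sqrt{2}$ ($t{\left(X \right)} = 3 \cdot 5^{2} \left(5 - \sqrt{-3 + 5}\right) = 3 \cdot 25 \left(5 - \sqrt{2}\right) = 3 \left(125 - 25 \sqrt{2}\right) = 375 - 75 \sqrt{2}$)
$N{\left(k \right)} = \frac{375 - 75 \sqrt{2}}{k}$
$23 \left(-137 + N{\left(2 \right)}\right) = 23 \left(-137 + \frac{75 \left(5 - \sqrt{2}\right)}{2}\right) = 23 \left(-137 + 75 \cdot \frac{1}{2} \left(5 - \sqrt{2}\right)\right) = 23 \left(-137 + \left(\frac{375}{2} - \frac{75 \sqrt{2}}{2}\right)\right) = 23 \left(\frac{101}{2} - \frac{75 \sqrt{2}}{2}\right) = \frac{2323}{2} - \frac{1725 \sqrt{2}}{2}$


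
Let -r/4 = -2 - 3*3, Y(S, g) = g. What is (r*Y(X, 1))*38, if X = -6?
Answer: 1672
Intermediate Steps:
r = 44 (r = -4*(-2 - 3*3) = -4*(-2 - 9) = -4*(-11) = 44)
(r*Y(X, 1))*38 = (44*1)*38 = 44*38 = 1672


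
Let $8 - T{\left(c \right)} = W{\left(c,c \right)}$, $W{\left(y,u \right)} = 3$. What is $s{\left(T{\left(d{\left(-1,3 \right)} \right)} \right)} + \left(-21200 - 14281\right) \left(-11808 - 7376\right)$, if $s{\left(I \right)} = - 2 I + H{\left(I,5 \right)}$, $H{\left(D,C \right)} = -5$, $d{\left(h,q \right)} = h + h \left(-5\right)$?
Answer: $680667489$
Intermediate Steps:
$d{\left(h,q \right)} = - 4 h$ ($d{\left(h,q \right)} = h - 5 h = - 4 h$)
$T{\left(c \right)} = 5$ ($T{\left(c \right)} = 8 - 3 = 5$)
$s{\left(I \right)} = -5 - 2 I$ ($s{\left(I \right)} = - 2 I - 5 = -5 - 2 I$)
$s{\left(T{\left(d{\left(-1,3 \right)} \right)} \right)} + \left(-21200 - 14281\right) \left(-11808 - 7376\right) = \left(-5 - 10\right) + \left(-21200 - 14281\right) \left(-11808 - 7376\right) = \left(-5 - 10\right) - -680667504 = -15 + 680667504 = 680667489$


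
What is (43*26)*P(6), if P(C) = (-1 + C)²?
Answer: 27950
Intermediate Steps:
(43*26)*P(6) = (43*26)*(-1 + 6)² = 1118*5² = 1118*25 = 27950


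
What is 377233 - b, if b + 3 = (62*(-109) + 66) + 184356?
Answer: 199572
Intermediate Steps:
b = 177661 (b = -3 + ((62*(-109) + 66) + 184356) = -3 + ((-6758 + 66) + 184356) = -3 + (-6692 + 184356) = -3 + 177664 = 177661)
377233 - b = 377233 - 1*177661 = 377233 - 177661 = 199572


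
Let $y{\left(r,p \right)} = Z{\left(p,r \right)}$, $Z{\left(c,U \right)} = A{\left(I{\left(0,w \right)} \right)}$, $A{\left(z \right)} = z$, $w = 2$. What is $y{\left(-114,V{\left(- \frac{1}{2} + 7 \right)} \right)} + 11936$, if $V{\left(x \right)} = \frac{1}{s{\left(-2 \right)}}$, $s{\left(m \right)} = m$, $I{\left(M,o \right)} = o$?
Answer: $11938$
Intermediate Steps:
$Z{\left(c,U \right)} = 2$
$V{\left(x \right)} = - \frac{1}{2}$ ($V{\left(x \right)} = \frac{1}{-2} = - \frac{1}{2}$)
$y{\left(r,p \right)} = 2$
$y{\left(-114,V{\left(- \frac{1}{2} + 7 \right)} \right)} + 11936 = 2 + 11936 = 11938$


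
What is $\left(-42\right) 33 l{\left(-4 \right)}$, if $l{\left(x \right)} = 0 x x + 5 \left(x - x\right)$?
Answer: $0$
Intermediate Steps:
$l{\left(x \right)} = 0$ ($l{\left(x \right)} = 0 x + 5 \cdot 0 = 0 + 0 = 0$)
$\left(-42\right) 33 l{\left(-4 \right)} = \left(-42\right) 33 \cdot 0 = \left(-1386\right) 0 = 0$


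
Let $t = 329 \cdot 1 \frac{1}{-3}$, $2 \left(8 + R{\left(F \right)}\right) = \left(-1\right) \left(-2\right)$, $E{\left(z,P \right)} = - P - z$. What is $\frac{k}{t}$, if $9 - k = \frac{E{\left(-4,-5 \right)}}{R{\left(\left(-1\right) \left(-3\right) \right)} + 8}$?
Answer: $0$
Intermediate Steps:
$R{\left(F \right)} = -7$ ($R{\left(F \right)} = -8 + \frac{\left(-1\right) \left(-2\right)}{2} = -8 + \frac{1}{2} \cdot 2 = -8 + 1 = -7$)
$t = - \frac{329}{3}$ ($t = 329 \cdot 1 \left(- \frac{1}{3}\right) = 329 \left(- \frac{1}{3}\right) = - \frac{329}{3} \approx -109.67$)
$k = 0$ ($k = 9 - \frac{\left(-1\right) \left(-5\right) - -4}{-7 + 8} = 9 - \frac{5 + 4}{1} = 9 - 9 \cdot 1 = 9 - 9 = 0$)
$\frac{k}{t} = \frac{1}{- \frac{329}{3}} \cdot 0 = \left(- \frac{3}{329}\right) 0 = 0$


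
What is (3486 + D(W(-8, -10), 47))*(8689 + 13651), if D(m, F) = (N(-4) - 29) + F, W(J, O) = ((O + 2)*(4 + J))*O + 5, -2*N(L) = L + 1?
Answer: 78312870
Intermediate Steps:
N(L) = -½ - L/2 (N(L) = -(L + 1)/2 = -(1 + L)/2 = -½ - L/2)
W(J, O) = 5 + O*(2 + O)*(4 + J) (W(J, O) = ((2 + O)*(4 + J))*O + 5 = O*(2 + O)*(4 + J) + 5 = 5 + O*(2 + O)*(4 + J))
D(m, F) = -55/2 + F (D(m, F) = ((-½ - ½*(-4)) - 29) + F = ((-½ + 2) - 29) + F = (3/2 - 29) + F = -55/2 + F)
(3486 + D(W(-8, -10), 47))*(8689 + 13651) = (3486 + (-55/2 + 47))*(8689 + 13651) = (3486 + 39/2)*22340 = (7011/2)*22340 = 78312870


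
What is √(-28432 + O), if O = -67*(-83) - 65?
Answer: 2*I*√5734 ≈ 151.45*I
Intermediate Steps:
O = 5496 (O = 5561 - 65 = 5496)
√(-28432 + O) = √(-28432 + 5496) = √(-22936) = 2*I*√5734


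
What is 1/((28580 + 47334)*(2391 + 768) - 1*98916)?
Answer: 1/239713410 ≈ 4.1716e-9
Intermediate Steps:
1/((28580 + 47334)*(2391 + 768) - 1*98916) = 1/(75914*3159 - 98916) = 1/(239812326 - 98916) = 1/239713410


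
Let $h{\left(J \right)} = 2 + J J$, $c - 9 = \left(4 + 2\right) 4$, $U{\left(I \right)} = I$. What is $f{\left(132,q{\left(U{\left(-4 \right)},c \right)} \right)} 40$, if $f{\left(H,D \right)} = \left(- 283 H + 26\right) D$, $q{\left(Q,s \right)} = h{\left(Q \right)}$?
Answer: $-26877600$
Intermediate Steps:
$c = 33$ ($c = 9 + \left(4 + 2\right) 4 = 9 + 6 \cdot 4 = 9 + 24 = 33$)
$h{\left(J \right)} = 2 + J^{2}$
$q{\left(Q,s \right)} = 2 + Q^{2}$
$f{\left(H,D \right)} = D \left(26 - 283 H\right)$ ($f{\left(H,D \right)} = \left(26 - 283 H\right) D = D \left(26 - 283 H\right)$)
$f{\left(132,q{\left(U{\left(-4 \right)},c \right)} \right)} 40 = \left(2 + \left(-4\right)^{2}\right) \left(26 - 37356\right) 40 = \left(2 + 16\right) \left(26 - 37356\right) 40 = 18 \left(-37330\right) 40 = \left(-671940\right) 40 = -26877600$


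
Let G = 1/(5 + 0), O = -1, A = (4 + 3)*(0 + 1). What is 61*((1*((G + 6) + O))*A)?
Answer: 11102/5 ≈ 2220.4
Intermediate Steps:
A = 7 (A = 7*1 = 7)
G = ⅕ (G = 1/5 = ⅕ ≈ 0.20000)
61*((1*((G + 6) + O))*A) = 61*((1*((⅕ + 6) - 1))*7) = 61*((1*(31/5 - 1))*7) = 61*((1*(26/5))*7) = 61*((26/5)*7) = 61*(182/5) = 11102/5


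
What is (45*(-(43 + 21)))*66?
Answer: -190080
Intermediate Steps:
(45*(-(43 + 21)))*66 = (45*(-1*64))*66 = (45*(-64))*66 = -2880*66 = -190080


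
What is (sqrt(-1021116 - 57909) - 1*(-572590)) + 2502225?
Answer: 3074815 + 5*I*sqrt(43161) ≈ 3.0748e+6 + 1038.8*I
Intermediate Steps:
(sqrt(-1021116 - 57909) - 1*(-572590)) + 2502225 = (sqrt(-1079025) + 572590) + 2502225 = (5*I*sqrt(43161) + 572590) + 2502225 = (572590 + 5*I*sqrt(43161)) + 2502225 = 3074815 + 5*I*sqrt(43161)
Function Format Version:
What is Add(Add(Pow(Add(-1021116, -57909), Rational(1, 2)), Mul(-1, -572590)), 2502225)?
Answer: Add(3074815, Mul(5, I, Pow(43161, Rational(1, 2)))) ≈ Add(3.0748e+6, Mul(1038.8, I))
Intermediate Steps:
Add(Add(Pow(Add(-1021116, -57909), Rational(1, 2)), Mul(-1, -572590)), 2502225) = Add(Add(Pow(-1079025, Rational(1, 2)), 572590), 2502225) = Add(Add(Mul(5, I, Pow(43161, Rational(1, 2))), 572590), 2502225) = Add(Add(572590, Mul(5, I, Pow(43161, Rational(1, 2)))), 2502225) = Add(3074815, Mul(5, I, Pow(43161, Rational(1, 2))))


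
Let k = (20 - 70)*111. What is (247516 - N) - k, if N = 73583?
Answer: 179483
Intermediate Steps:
k = -5550 (k = -50*111 = -5550)
(247516 - N) - k = (247516 - 1*73583) - 1*(-5550) = (247516 - 73583) + 5550 = 173933 + 5550 = 179483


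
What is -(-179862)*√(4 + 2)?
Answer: 179862*√6 ≈ 4.4057e+5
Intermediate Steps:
-(-179862)*√(4 + 2) = -(-179862)*√6 = 179862*√6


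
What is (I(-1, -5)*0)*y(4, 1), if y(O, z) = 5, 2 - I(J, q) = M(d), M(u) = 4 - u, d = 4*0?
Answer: 0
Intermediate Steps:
d = 0
I(J, q) = -2 (I(J, q) = 2 - (4 - 1*0) = 2 - (4 + 0) = 2 - 1*4 = 2 - 4 = -2)
(I(-1, -5)*0)*y(4, 1) = -2*0*5 = 0*5 = 0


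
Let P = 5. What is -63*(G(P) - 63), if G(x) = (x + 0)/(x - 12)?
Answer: 4014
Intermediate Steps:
G(x) = x/(-12 + x)
-63*(G(P) - 63) = -63*(5/(-12 + 5) - 63) = -63*(5/(-7) - 63) = -63*(5*(-1/7) - 63) = -63*(-5/7 - 63) = -63*(-446/7) = 4014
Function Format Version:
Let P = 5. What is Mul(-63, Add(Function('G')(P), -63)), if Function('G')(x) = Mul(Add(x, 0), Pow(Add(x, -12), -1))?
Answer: 4014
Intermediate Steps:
Function('G')(x) = Mul(x, Pow(Add(-12, x), -1))
Mul(-63, Add(Function('G')(P), -63)) = Mul(-63, Add(Mul(5, Pow(Add(-12, 5), -1)), -63)) = Mul(-63, Add(Mul(5, Pow(-7, -1)), -63)) = Mul(-63, Add(Mul(5, Rational(-1, 7)), -63)) = Mul(-63, Add(Rational(-5, 7), -63)) = Mul(-63, Rational(-446, 7)) = 4014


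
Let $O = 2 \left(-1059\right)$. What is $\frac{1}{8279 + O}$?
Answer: $\frac{1}{6161} \approx 0.00016231$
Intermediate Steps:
$O = -2118$
$\frac{1}{8279 + O} = \frac{1}{8279 - 2118} = \frac{1}{6161}$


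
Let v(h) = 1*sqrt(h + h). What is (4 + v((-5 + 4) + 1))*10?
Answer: 40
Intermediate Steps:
v(h) = sqrt(2)*sqrt(h) (v(h) = 1*sqrt(2*h) = 1*(sqrt(2)*sqrt(h)) = sqrt(2)*sqrt(h))
(4 + v((-5 + 4) + 1))*10 = (4 + sqrt(2)*sqrt((-5 + 4) + 1))*10 = (4 + sqrt(2)*sqrt(-1 + 1))*10 = (4 + sqrt(2)*sqrt(0))*10 = (4 + sqrt(2)*0)*10 = (4 + 0)*10 = 4*10 = 40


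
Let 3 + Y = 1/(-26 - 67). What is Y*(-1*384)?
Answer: 35840/31 ≈ 1156.1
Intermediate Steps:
Y = -280/93 (Y = -3 + 1/(-26 - 67) = -3 + 1/(-93) = -3 - 1/93 = -280/93 ≈ -3.0108)
Y*(-1*384) = -(-280)*384/93 = -280/93*(-384) = 35840/31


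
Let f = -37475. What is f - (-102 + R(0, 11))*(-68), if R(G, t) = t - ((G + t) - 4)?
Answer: -44139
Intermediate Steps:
R(G, t) = 4 - G (R(G, t) = t - (-4 + G + t) = t + (4 - G - t) = 4 - G)
f - (-102 + R(0, 11))*(-68) = -37475 - (-102 + (4 - 1*0))*(-68) = -37475 - (-102 + (4 + 0))*(-68) = -37475 - (-102 + 4)*(-68) = -37475 - (-98)*(-68) = -37475 - 1*6664 = -37475 - 6664 = -44139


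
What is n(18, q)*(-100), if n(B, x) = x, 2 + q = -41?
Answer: 4300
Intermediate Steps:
q = -43 (q = -2 - 41 = -43)
n(18, q)*(-100) = -43*(-100) = 4300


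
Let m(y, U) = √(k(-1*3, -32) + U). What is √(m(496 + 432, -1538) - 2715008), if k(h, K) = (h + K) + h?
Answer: √(-2715008 + 2*I*√394) ≈ 0.01 + 1647.7*I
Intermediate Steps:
k(h, K) = K + 2*h (k(h, K) = (K + h) + h = K + 2*h)
m(y, U) = √(-38 + U) (m(y, U) = √((-32 + 2*(-1*3)) + U) = √((-32 + 2*(-3)) + U) = √((-32 - 6) + U) = √(-38 + U))
√(m(496 + 432, -1538) - 2715008) = √(√(-38 - 1538) - 2715008) = √(√(-1576) - 2715008) = √(2*I*√394 - 2715008) = √(-2715008 + 2*I*√394)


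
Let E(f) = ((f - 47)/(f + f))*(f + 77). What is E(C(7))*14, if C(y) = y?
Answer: -3360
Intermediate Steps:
E(f) = (-47 + f)*(77 + f)/(2*f) (E(f) = ((-47 + f)/((2*f)))*(77 + f) = ((-47 + f)*(1/(2*f)))*(77 + f) = ((-47 + f)/(2*f))*(77 + f) = (-47 + f)*(77 + f)/(2*f))
E(C(7))*14 = ((½)*(-3619 + 7*(30 + 7))/7)*14 = ((½)*(⅐)*(-3619 + 7*37))*14 = ((½)*(⅐)*(-3619 + 259))*14 = ((½)*(⅐)*(-3360))*14 = -240*14 = -3360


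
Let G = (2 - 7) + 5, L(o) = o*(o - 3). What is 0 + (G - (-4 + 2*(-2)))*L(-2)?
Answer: 80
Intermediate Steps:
L(o) = o*(-3 + o)
G = 0 (G = -5 + 5 = 0)
0 + (G - (-4 + 2*(-2)))*L(-2) = 0 + (0 - (-4 + 2*(-2)))*(-2*(-3 - 2)) = 0 + (0 - (-4 - 4))*(-2*(-5)) = 0 + (0 - 1*(-8))*10 = 0 + (0 + 8)*10 = 0 + 8*10 = 0 + 80 = 80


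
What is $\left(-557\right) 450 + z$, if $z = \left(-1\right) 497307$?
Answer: $-747957$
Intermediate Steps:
$z = -497307$
$\left(-557\right) 450 + z = \left(-557\right) 450 - 497307 = -250650 - 497307 = -747957$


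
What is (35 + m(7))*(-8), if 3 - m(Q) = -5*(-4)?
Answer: -144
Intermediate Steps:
m(Q) = -17 (m(Q) = 3 - (-5)*(-4) = 3 - 1*20 = 3 - 20 = -17)
(35 + m(7))*(-8) = (35 - 17)*(-8) = 18*(-8) = -144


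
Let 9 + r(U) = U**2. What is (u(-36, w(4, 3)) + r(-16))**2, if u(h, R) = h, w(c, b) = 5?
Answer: 44521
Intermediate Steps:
r(U) = -9 + U**2
(u(-36, w(4, 3)) + r(-16))**2 = (-36 + (-9 + (-16)**2))**2 = (-36 + (-9 + 256))**2 = (-36 + 247)**2 = 211**2 = 44521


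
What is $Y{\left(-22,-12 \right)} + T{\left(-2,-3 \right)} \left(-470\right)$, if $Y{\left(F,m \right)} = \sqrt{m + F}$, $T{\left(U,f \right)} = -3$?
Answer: $1410 + i \sqrt{34} \approx 1410.0 + 5.831 i$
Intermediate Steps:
$Y{\left(F,m \right)} = \sqrt{F + m}$
$Y{\left(-22,-12 \right)} + T{\left(-2,-3 \right)} \left(-470\right) = \sqrt{-22 - 12} - -1410 = \sqrt{-34} + 1410 = i \sqrt{34} + 1410 = 1410 + i \sqrt{34}$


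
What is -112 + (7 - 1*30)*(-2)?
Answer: -66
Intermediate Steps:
-112 + (7 - 1*30)*(-2) = -112 + (7 - 30)*(-2) = -112 - 23*(-2) = -112 + 46 = -66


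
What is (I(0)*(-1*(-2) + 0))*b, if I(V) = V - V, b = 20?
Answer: 0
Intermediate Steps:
I(V) = 0
(I(0)*(-1*(-2) + 0))*b = (0*(-1*(-2) + 0))*20 = (0*(2 + 0))*20 = (0*2)*20 = 0*20 = 0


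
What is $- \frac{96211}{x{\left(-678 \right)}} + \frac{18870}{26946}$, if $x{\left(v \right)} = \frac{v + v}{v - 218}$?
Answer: $- \frac{32261886823}{507483} \approx -63572.0$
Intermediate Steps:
$x{\left(v \right)} = \frac{2 v}{-218 + v}$
$- \frac{96211}{x{\left(-678 \right)}} + \frac{18870}{26946} = - \frac{96211}{2 \left(-678\right) \frac{1}{-218 - 678}} + \frac{18870}{26946} = - \frac{96211}{2 \left(-678\right) \frac{1}{-896}} + 18870 \cdot \frac{1}{26946} = - \frac{96211}{2 \left(-678\right) \left(- \frac{1}{896}\right)} + \frac{3145}{4491} = - \frac{96211}{\frac{339}{224}} + \frac{3145}{4491} = \left(-96211\right) \frac{224}{339} + \frac{3145}{4491} = - \frac{21551264}{339} + \frac{3145}{4491} = - \frac{32261886823}{507483}$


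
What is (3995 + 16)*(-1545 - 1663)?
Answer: -12867288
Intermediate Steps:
(3995 + 16)*(-1545 - 1663) = 4011*(-3208) = -12867288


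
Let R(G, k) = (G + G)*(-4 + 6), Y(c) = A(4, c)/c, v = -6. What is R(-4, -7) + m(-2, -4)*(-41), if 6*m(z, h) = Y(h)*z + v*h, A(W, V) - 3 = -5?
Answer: -1039/6 ≈ -173.17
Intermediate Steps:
A(W, V) = -2 (A(W, V) = 3 - 5 = -2)
Y(c) = -2/c
m(z, h) = -h - z/(3*h) (m(z, h) = ((-2/h)*z - 6*h)/6 = (-2*z/h - 6*h)/6 = (-6*h - 2*z/h)/6 = -h - z/(3*h))
R(G, k) = 4*G (R(G, k) = (2*G)*2 = 4*G)
R(-4, -7) + m(-2, -4)*(-41) = 4*(-4) + (-1*(-4) - ⅓*(-2)/(-4))*(-41) = -16 + (4 - ⅓*(-2)*(-¼))*(-41) = -16 + (4 - ⅙)*(-41) = -16 + (23/6)*(-41) = -16 - 943/6 = -1039/6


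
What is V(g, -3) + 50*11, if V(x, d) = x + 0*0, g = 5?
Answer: 555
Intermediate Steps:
V(x, d) = x (V(x, d) = x + 0 = x)
V(g, -3) + 50*11 = 5 + 50*11 = 5 + 550 = 555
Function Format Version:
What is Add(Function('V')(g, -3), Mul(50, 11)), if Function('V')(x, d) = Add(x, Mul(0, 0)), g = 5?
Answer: 555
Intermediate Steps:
Function('V')(x, d) = x (Function('V')(x, d) = Add(x, 0) = x)
Add(Function('V')(g, -3), Mul(50, 11)) = Add(5, Mul(50, 11)) = Add(5, 550) = 555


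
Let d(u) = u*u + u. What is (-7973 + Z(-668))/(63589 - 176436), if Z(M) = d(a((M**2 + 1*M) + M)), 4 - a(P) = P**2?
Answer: -39174437260871657511087/112847 ≈ -3.4715e+17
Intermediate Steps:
a(P) = 4 - P**2
d(u) = u + u**2 (d(u) = u**2 + u = u + u**2)
Z(M) = (4 - (M**2 + 2*M)**2)*(5 - (M**2 + 2*M)**2) (Z(M) = (4 - ((M**2 + 1*M) + M)**2)*(1 + (4 - ((M**2 + 1*M) + M)**2)) = (4 - ((M**2 + M) + M)**2)*(1 + (4 - ((M**2 + M) + M)**2)) = (4 - ((M + M**2) + M)**2)*(1 + (4 - ((M + M**2) + M)**2)) = (4 - (M**2 + 2*M)**2)*(1 + (4 - (M**2 + 2*M)**2)) = (4 - (M**2 + 2*M)**2)*(5 - (M**2 + 2*M)**2))
(-7973 + Z(-668))/(63589 - 176436) = (-7973 + (-5 + (-668)**2*(2 - 668)**2)*(-4 + (-668)**2*(2 - 668)**2))/(63589 - 176436) = (-7973 + (-5 + 446224*(-666)**2)*(-4 + 446224*(-666)**2))/(-112847) = (-7973 + (-5 + 446224*443556)*(-4 + 446224*443556))*(-1/112847) = (-7973 + (-5 + 197925332544)*(-4 + 197925332544))*(-1/112847) = (-7973 + 197925332539*197925332540)*(-1/112847) = (-7973 + 39174437260871657519060)*(-1/112847) = 39174437260871657511087*(-1/112847) = -39174437260871657511087/112847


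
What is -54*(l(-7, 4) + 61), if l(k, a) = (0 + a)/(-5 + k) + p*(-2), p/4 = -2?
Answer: -4140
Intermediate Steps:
p = -8 (p = 4*(-2) = -8)
l(k, a) = 16 + a/(-5 + k) (l(k, a) = (0 + a)/(-5 + k) - 8*(-2) = a/(-5 + k) + 16 = 16 + a/(-5 + k))
-54*(l(-7, 4) + 61) = -54*((-80 + 4 + 16*(-7))/(-5 - 7) + 61) = -54*((-80 + 4 - 112)/(-12) + 61) = -54*(-1/12*(-188) + 61) = -54*(47/3 + 61) = -54*230/3 = -4140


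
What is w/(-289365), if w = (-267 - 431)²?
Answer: -487204/289365 ≈ -1.6837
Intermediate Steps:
w = 487204 (w = (-698)² = 487204)
w/(-289365) = 487204/(-289365) = 487204*(-1/289365) = -487204/289365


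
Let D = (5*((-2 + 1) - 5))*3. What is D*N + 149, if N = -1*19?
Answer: 1859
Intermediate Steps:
N = -19
D = -90 (D = (5*(-1 - 5))*3 = (5*(-6))*3 = -30*3 = -90)
D*N + 149 = -90*(-19) + 149 = 1710 + 149 = 1859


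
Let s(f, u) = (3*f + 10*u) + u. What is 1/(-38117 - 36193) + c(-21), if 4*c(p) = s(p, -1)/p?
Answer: 76373/86695 ≈ 0.88094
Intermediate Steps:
s(f, u) = 3*f + 11*u
c(p) = (-11 + 3*p)/(4*p) (c(p) = ((3*p + 11*(-1))/p)/4 = ((3*p - 11)/p)/4 = ((-11 + 3*p)/p)/4 = (-11 + 3*p)/(4*p))
1/(-38117 - 36193) + c(-21) = 1/(-38117 - 36193) + (1/4)*(-11 + 3*(-21))/(-21) = 1/(-74310) + (1/4)*(-1/21)*(-11 - 63) = -1/74310 + (1/4)*(-1/21)*(-74) = -1/74310 + 37/42 = 76373/86695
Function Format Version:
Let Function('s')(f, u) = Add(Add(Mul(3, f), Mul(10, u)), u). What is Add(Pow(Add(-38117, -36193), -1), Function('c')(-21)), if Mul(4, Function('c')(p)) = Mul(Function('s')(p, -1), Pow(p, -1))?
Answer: Rational(76373, 86695) ≈ 0.88094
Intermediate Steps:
Function('s')(f, u) = Add(Mul(3, f), Mul(11, u))
Function('c')(p) = Mul(Rational(1, 4), Pow(p, -1), Add(-11, Mul(3, p))) (Function('c')(p) = Mul(Rational(1, 4), Mul(Add(Mul(3, p), Mul(11, -1)), Pow(p, -1))) = Mul(Rational(1, 4), Mul(Add(Mul(3, p), -11), Pow(p, -1))) = Mul(Rational(1, 4), Mul(Add(-11, Mul(3, p)), Pow(p, -1))) = Mul(Rational(1, 4), Mul(Pow(p, -1), Add(-11, Mul(3, p)))) = Mul(Rational(1, 4), Pow(p, -1), Add(-11, Mul(3, p))))
Add(Pow(Add(-38117, -36193), -1), Function('c')(-21)) = Add(Pow(Add(-38117, -36193), -1), Mul(Rational(1, 4), Pow(-21, -1), Add(-11, Mul(3, -21)))) = Add(Pow(-74310, -1), Mul(Rational(1, 4), Rational(-1, 21), Add(-11, -63))) = Add(Rational(-1, 74310), Mul(Rational(1, 4), Rational(-1, 21), -74)) = Add(Rational(-1, 74310), Rational(37, 42)) = Rational(76373, 86695)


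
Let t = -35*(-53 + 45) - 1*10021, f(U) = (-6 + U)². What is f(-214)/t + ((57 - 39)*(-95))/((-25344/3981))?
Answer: 3615850295/13715328 ≈ 263.64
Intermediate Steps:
t = -9741 (t = -35*(-8) - 10021 = 280 - 10021 = -9741)
f(-214)/t + ((57 - 39)*(-95))/((-25344/3981)) = (-6 - 214)²/(-9741) + ((57 - 39)*(-95))/((-25344/3981)) = (-220)²*(-1/9741) + (18*(-95))/((-25344*1/3981)) = 48400*(-1/9741) - 1710/(-8448/1327) = -48400/9741 - 1710*(-1327/8448) = -48400/9741 + 378195/1408 = 3615850295/13715328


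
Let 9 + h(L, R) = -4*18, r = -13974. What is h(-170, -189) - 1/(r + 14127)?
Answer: -12394/153 ≈ -81.007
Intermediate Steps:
h(L, R) = -81 (h(L, R) = -9 - 4*18 = -9 - 72 = -81)
h(-170, -189) - 1/(r + 14127) = -81 - 1/(-13974 + 14127) = -81 - 1/153 = -12394/153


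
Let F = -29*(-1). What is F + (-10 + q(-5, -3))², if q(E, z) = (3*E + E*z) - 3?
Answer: 198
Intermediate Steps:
q(E, z) = -3 + 3*E + E*z
F = 29
F + (-10 + q(-5, -3))² = 29 + (-10 + (-3 + 3*(-5) - 5*(-3)))² = 29 + (-10 + (-3 - 15 + 15))² = 29 + (-10 - 3)² = 29 + (-13)² = 29 + 169 = 198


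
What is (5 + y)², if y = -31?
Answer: 676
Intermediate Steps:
(5 + y)² = (5 - 31)² = (-26)² = 676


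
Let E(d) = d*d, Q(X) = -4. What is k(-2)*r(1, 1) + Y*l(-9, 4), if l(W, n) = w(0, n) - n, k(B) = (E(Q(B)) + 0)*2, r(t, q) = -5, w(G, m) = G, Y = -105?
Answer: 260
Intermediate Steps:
E(d) = d²
k(B) = 32 (k(B) = ((-4)² + 0)*2 = (16 + 0)*2 = 16*2 = 32)
l(W, n) = -n (l(W, n) = 0 - n = -n)
k(-2)*r(1, 1) + Y*l(-9, 4) = 32*(-5) - (-105)*4 = -160 - 105*(-4) = -160 + 420 = 260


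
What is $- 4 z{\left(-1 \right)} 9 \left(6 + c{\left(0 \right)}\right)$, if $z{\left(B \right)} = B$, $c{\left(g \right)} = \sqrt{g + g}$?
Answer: $216$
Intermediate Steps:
$c{\left(g \right)} = \sqrt{2} \sqrt{g}$ ($c{\left(g \right)} = \sqrt{2 g} = \sqrt{2} \sqrt{g}$)
$- 4 z{\left(-1 \right)} 9 \left(6 + c{\left(0 \right)}\right) = \left(-4\right) \left(-1\right) 9 \left(6 + \sqrt{2} \sqrt{0}\right) = 4 \cdot 9 \left(6 + \sqrt{2} \cdot 0\right) = 4 \cdot 9 \left(6 + 0\right) = 4 \cdot 9 \cdot 6 = 4 \cdot 54 = 216$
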